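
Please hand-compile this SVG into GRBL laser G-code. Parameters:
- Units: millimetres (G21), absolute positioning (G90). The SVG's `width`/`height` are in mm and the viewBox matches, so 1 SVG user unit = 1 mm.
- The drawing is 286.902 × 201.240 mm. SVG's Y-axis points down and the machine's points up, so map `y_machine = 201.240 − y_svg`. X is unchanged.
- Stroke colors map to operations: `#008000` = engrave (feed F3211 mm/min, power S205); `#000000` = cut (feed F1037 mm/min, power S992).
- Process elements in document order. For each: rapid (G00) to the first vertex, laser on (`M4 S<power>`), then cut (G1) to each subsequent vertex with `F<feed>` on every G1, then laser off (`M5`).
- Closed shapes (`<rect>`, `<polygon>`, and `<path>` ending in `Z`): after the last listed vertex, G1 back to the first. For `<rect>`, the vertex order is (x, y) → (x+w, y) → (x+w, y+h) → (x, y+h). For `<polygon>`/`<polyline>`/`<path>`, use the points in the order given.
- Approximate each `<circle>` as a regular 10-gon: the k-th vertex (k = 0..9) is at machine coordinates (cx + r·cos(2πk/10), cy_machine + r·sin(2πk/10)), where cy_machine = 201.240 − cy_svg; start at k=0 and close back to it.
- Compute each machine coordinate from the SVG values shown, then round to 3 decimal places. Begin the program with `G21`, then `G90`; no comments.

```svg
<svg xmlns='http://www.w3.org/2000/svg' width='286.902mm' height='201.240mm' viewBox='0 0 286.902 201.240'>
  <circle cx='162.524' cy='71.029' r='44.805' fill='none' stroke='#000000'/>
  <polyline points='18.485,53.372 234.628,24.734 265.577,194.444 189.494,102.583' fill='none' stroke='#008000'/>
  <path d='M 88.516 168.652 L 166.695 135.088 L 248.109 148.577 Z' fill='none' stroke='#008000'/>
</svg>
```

G21
G90
G00 X207.329 Y130.211
M4 S992
G1 X198.772 Y156.547 F1037
G1 X176.370 Y172.823 F1037
G1 X148.678 Y172.823 F1037
G1 X126.276 Y156.547 F1037
G1 X117.719 Y130.211 F1037
G1 X126.276 Y103.875 F1037
G1 X148.678 Y87.599 F1037
G1 X176.370 Y87.599 F1037
G1 X198.772 Y103.875 F1037
G1 X207.329 Y130.211 F1037
M5
G00 X18.485 Y147.868
M4 S205
G1 X234.628 Y176.506 F3211
G1 X265.577 Y6.796 F3211
G1 X189.494 Y98.657 F3211
M5
G00 X88.516 Y32.588
M4 S205
G1 X166.695 Y66.152 F3211
G1 X248.109 Y52.663 F3211
G1 X88.516 Y32.588 F3211
M5

Since the viewBox matches the mm dimensions, user units are millimetres directly. The only transform is the Y-flip y_m = 201.240 − y_svg.

Shape 1 is a circle drawn with `<circle>`. Its stroke #000000 means cut at S992, F1037. After flipping Y the toolpath is (207.329,130.211) → (198.772,156.547) → (176.370,172.823) → (148.678,172.823) → (126.276,156.547) → (117.719,130.211) → (126.276,103.875) → (148.678,87.599) → (176.370,87.599) → (198.772,103.875) → (207.329,130.211), returning to the start.

Shape 2 is a open polyline drawn with `<polyline>`. Its stroke #008000 means engrave at S205, F3211. After flipping Y the toolpath is (18.485,147.868) → (234.628,176.506) → (265.577,6.796) → (189.494,98.657).

Shape 3 is a closed polygon drawn with `<path>`. Its stroke #008000 means engrave at S205, F3211. After flipping Y the toolpath is (88.516,32.588) → (166.695,66.152) → (248.109,52.663) → (88.516,32.588), returning to the start.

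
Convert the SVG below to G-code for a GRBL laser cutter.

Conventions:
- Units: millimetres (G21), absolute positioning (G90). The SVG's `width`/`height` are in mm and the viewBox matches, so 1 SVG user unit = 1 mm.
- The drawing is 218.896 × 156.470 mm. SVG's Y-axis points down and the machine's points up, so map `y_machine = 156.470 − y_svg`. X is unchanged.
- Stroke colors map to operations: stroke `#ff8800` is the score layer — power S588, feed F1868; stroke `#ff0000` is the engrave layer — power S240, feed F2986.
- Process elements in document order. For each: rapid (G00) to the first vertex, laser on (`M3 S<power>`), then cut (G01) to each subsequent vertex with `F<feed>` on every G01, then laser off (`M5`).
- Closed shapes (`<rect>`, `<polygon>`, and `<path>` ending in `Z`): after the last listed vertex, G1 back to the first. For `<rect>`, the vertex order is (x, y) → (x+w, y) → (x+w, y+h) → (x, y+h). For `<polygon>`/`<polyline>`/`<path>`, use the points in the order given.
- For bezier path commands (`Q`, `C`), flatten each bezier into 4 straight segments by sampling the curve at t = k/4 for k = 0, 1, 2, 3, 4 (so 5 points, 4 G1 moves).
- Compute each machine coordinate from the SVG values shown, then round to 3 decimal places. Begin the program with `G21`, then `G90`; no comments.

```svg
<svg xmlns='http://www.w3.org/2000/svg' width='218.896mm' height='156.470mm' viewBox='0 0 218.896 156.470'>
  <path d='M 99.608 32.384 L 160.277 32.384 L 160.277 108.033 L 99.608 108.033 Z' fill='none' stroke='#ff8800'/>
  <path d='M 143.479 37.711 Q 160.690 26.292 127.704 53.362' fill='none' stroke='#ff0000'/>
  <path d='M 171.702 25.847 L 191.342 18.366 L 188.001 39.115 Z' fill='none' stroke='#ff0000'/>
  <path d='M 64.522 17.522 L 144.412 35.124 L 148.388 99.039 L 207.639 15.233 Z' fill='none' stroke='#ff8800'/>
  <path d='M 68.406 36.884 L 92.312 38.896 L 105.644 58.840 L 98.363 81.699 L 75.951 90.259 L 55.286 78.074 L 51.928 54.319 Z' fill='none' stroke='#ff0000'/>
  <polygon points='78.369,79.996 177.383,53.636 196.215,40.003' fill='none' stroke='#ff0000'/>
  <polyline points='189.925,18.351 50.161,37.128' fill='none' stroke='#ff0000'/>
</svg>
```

1 u = 1 mm; y_m = 156.470 − y.

[1] `<path>` rectangle, #ff8800→score S588 F1868: (99.608,124.086) → (160.277,124.086) → (160.277,48.437) → (99.608,48.437) → (99.608,124.086) (closed)

[2] `<path>` quadratic bezier, #ff0000→engrave S240 F2986: (143.479,118.759) → (148.947,122.063) → (148.141,120.556) → (141.060,114.237) → (127.704,103.108)

[3] `<path>` regular polygon, #ff0000→engrave S240 F2986: (171.702,130.623) → (191.342,138.104) → (188.001,117.355) → (171.702,130.623) (closed)

[4] `<path>` closed polygon, #ff8800→score S588 F1868: (64.522,138.948) → (144.412,121.346) → (148.388,57.431) → (207.639,141.237) → (64.522,138.948) (closed)

[5] `<path>` regular polygon, #ff0000→engrave S240 F2986: (68.406,119.586) → (92.312,117.574) → (105.644,97.630) → (98.363,74.771) → (75.951,66.211) → (55.286,78.396) → (51.928,102.151) → (68.406,119.586) (closed)

[6] `<polygon>` closed polygon, #ff0000→engrave S240 F2986: (78.369,76.474) → (177.383,102.834) → (196.215,116.467) → (78.369,76.474) (closed)

[7] `<polyline>` line segment, #ff0000→engrave S240 F2986: (189.925,138.119) → (50.161,119.342)

G21
G90
G00 X99.608 Y124.086
M3 S588
G01 X160.277 Y124.086 F1868
G01 X160.277 Y48.437 F1868
G01 X99.608 Y48.437 F1868
G01 X99.608 Y124.086 F1868
M5
G00 X143.479 Y118.759
M3 S240
G01 X148.947 Y122.063 F2986
G01 X148.141 Y120.556 F2986
G01 X141.060 Y114.237 F2986
G01 X127.704 Y103.108 F2986
M5
G00 X171.702 Y130.623
M3 S240
G01 X191.342 Y138.104 F2986
G01 X188.001 Y117.355 F2986
G01 X171.702 Y130.623 F2986
M5
G00 X64.522 Y138.948
M3 S588
G01 X144.412 Y121.346 F1868
G01 X148.388 Y57.431 F1868
G01 X207.639 Y141.237 F1868
G01 X64.522 Y138.948 F1868
M5
G00 X68.406 Y119.586
M3 S240
G01 X92.312 Y117.574 F2986
G01 X105.644 Y97.630 F2986
G01 X98.363 Y74.771 F2986
G01 X75.951 Y66.211 F2986
G01 X55.286 Y78.396 F2986
G01 X51.928 Y102.151 F2986
G01 X68.406 Y119.586 F2986
M5
G00 X78.369 Y76.474
M3 S240
G01 X177.383 Y102.834 F2986
G01 X196.215 Y116.467 F2986
G01 X78.369 Y76.474 F2986
M5
G00 X189.925 Y138.119
M3 S240
G01 X50.161 Y119.342 F2986
M5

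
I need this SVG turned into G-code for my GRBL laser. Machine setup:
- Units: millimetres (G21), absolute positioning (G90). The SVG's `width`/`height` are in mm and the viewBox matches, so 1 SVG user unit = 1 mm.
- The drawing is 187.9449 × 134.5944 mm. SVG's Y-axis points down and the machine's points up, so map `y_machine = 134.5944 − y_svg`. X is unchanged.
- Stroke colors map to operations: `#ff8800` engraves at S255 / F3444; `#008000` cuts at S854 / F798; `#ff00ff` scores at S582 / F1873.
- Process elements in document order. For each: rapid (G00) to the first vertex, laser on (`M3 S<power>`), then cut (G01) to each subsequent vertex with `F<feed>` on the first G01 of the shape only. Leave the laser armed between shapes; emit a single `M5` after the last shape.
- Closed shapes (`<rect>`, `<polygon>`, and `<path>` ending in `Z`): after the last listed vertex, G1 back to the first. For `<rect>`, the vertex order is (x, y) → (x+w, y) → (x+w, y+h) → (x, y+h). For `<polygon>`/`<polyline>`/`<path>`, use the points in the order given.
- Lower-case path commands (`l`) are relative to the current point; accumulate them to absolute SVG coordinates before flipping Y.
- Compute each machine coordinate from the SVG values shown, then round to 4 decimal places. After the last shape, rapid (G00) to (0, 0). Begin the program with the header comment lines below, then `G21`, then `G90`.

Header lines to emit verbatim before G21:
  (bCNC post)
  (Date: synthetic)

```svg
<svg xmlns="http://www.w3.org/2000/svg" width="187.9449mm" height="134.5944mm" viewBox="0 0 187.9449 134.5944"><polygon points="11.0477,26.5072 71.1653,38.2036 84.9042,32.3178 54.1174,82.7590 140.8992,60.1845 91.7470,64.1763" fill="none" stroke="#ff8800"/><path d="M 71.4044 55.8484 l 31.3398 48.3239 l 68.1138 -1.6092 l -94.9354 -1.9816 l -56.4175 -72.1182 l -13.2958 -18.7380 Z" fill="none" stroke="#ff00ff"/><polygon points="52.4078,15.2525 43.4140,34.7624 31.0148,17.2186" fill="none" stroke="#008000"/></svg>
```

1 u = 1 mm; y_m = 134.5944 − y.

[1] `<polygon>` closed polygon, #ff8800→engrave S255 F3444: (11.0477,108.0872) → (71.1653,96.3908) → (84.9042,102.2766) → (54.1174,51.8354) → (140.8992,74.4099) → (91.7470,70.4181) → (11.0477,108.0872) (closed)

[2] `<path>` closed polygon, #ff00ff→score S582 F1873: (71.4044,78.7460) → (102.7442,30.4221) → (170.8580,32.0313) → (75.9226,34.0129) → (19.5051,106.1311) → (6.2093,124.8691) → (71.4044,78.7460) (closed)

[3] `<polygon>` regular polygon, #008000→cut S854 F798: (52.4078,119.3419) → (43.4140,99.8320) → (31.0148,117.3758) → (52.4078,119.3419) (closed)

(bCNC post)
(Date: synthetic)
G21
G90
G00 X11.0477 Y108.0872
M3 S255
G01 X71.1653 Y96.3908 F3444
G01 X84.9042 Y102.2766
G01 X54.1174 Y51.8354
G01 X140.8992 Y74.4099
G01 X91.7470 Y70.4181
G01 X11.0477 Y108.0872
G00 X71.4044 Y78.7460
M3 S582
G01 X102.7442 Y30.4221 F1873
G01 X170.8580 Y32.0313
G01 X75.9226 Y34.0129
G01 X19.5051 Y106.1311
G01 X6.2093 Y124.8691
G01 X71.4044 Y78.7460
G00 X52.4078 Y119.3419
M3 S854
G01 X43.4140 Y99.8320 F798
G01 X31.0148 Y117.3758
G01 X52.4078 Y119.3419
M5
G00 X0.0000 Y0.0000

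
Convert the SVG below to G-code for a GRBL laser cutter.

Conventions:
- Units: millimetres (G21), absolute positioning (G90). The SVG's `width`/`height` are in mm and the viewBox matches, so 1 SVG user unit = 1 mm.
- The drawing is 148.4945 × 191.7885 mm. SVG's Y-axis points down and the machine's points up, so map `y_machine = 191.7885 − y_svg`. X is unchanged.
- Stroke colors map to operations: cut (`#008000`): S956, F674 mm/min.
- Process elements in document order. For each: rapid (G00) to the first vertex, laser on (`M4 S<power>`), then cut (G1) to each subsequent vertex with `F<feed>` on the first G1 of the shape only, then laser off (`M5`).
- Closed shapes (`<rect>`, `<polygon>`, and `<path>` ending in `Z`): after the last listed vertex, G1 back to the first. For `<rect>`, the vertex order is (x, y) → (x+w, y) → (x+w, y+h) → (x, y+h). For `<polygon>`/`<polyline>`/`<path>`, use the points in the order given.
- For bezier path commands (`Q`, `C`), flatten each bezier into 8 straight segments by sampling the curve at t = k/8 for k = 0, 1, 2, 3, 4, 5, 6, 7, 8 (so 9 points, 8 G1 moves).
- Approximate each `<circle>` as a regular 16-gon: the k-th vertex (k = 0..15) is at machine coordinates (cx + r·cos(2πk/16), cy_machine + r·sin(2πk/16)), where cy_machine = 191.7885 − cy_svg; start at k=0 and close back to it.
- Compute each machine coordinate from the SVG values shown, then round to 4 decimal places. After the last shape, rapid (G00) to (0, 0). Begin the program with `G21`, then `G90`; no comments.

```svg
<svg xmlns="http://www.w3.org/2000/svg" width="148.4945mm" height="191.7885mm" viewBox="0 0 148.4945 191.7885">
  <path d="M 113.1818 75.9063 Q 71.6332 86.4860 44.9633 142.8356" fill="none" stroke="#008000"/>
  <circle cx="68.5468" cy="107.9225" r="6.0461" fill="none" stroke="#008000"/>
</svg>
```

Since the viewBox matches the mm dimensions, user units are millimetres directly. The only transform is the Y-flip y_m = 191.7885 − y_svg.

Shape 1 is a quadratic bezier drawn with `<path>`. Its stroke #008000 means cut at S956, F674. After flipping Y the toolpath is (113.1818,115.8822) → (103.0271,112.5221) → (93.3374,107.7317) → (84.1127,101.5110) → (75.3529,93.8600) → (67.0580,84.7787) → (59.2282,74.2671) → (51.8633,62.3251) → (44.9633,48.9529).

Shape 2 is a circle drawn with `<circle>`. Its stroke #008000 means cut at S956, F674. After flipping Y the toolpath is (74.5929,83.8660) → (74.1327,86.1797) → (72.8220,88.1412) → (70.8605,89.4519) → (68.5468,89.9121) → (66.2331,89.4519) → (64.2716,88.1412) → (62.9609,86.1797) → (62.5007,83.8660) → (62.9609,81.5523) → (64.2716,79.5908) → (66.2331,78.2801) → (68.5468,77.8199) → (70.8605,78.2801) → (72.8220,79.5908) → (74.1327,81.5523) → (74.5929,83.8660), returning to the start.

G21
G90
G00 X113.1818 Y115.8822
M4 S956
G1 X103.0271 Y112.5221 F674
G1 X93.3374 Y107.7317
G1 X84.1127 Y101.5110
G1 X75.3529 Y93.8600
G1 X67.0580 Y84.7787
G1 X59.2282 Y74.2671
G1 X51.8633 Y62.3251
G1 X44.9633 Y48.9529
M5
G00 X74.5929 Y83.8660
M4 S956
G1 X74.1327 Y86.1797 F674
G1 X72.8220 Y88.1412
G1 X70.8605 Y89.4519
G1 X68.5468 Y89.9121
G1 X66.2331 Y89.4519
G1 X64.2716 Y88.1412
G1 X62.9609 Y86.1797
G1 X62.5007 Y83.8660
G1 X62.9609 Y81.5523
G1 X64.2716 Y79.5908
G1 X66.2331 Y78.2801
G1 X68.5468 Y77.8199
G1 X70.8605 Y78.2801
G1 X72.8220 Y79.5908
G1 X74.1327 Y81.5523
G1 X74.5929 Y83.8660
M5
G00 X0.0000 Y0.0000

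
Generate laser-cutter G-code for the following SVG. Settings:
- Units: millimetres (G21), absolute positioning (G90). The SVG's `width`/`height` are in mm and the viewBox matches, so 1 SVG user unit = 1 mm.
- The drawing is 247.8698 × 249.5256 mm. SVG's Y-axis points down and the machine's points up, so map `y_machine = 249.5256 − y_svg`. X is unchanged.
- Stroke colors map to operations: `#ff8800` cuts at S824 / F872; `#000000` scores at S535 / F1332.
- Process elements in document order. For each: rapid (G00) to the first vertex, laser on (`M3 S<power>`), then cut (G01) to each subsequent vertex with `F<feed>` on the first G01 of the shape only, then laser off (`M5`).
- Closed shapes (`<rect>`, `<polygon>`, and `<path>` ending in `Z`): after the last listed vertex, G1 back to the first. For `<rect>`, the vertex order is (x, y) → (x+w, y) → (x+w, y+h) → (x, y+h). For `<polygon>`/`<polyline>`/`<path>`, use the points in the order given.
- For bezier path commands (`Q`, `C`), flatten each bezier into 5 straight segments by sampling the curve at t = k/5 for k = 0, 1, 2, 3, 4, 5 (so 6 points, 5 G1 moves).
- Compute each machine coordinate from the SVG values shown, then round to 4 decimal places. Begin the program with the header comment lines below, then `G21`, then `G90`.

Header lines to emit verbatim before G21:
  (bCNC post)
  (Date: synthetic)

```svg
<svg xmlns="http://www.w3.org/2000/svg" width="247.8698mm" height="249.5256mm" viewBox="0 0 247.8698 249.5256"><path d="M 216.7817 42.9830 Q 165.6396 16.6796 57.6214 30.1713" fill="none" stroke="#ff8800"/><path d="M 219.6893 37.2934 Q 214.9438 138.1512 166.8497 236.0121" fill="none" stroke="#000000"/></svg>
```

(bCNC post)
(Date: synthetic)
G21
G90
G00 X216.7817 Y206.5426
M3 S824
G01 X194.0498 Y215.4722 F872
G01 X166.7678 Y221.2181
G01 X134.9358 Y223.7804
G01 X98.5536 Y223.1592
G01 X57.6214 Y219.3543
M5
G00 X219.6893 Y212.2322
M3 S535
G01 X216.0572 Y172.0090 F1332
G01 X208.9571 Y132.0255
G01 X198.3892 Y92.2817
G01 X184.3534 Y52.7777
G01 X166.8497 Y13.5135
M5

viewBox `0 0 247.8698 249.5256` with mm width/height → 1 unit = 1 mm. Flip: y_m = 249.5256 − y_svg.

**Shape 1** — `<path>` quadratic bezier, stroke `#ff8800` → cut (S824, F872). Control points (SVG): P0=(216.7817,42.9830), P1=(165.6396,16.6796), P2=(57.6214,30.1713); sampled at t=k/5. Machine vertices: (216.7817,206.5426) → (194.0498,215.4722) → (166.7678,221.2181) → (134.9358,223.7804) → (98.5536,223.1592) → (57.6214,219.3543). Open path.

**Shape 2** — `<path>` quadratic bezier, stroke `#000000` → score (S535, F1332). Control points (SVG): P0=(219.6893,37.2934), P1=(214.9438,138.1512), P2=(166.8497,236.0121); sampled at t=k/5. Machine vertices: (219.6893,212.2322) → (216.0572,172.0090) → (208.9571,132.0255) → (198.3892,92.2817) → (184.3534,52.7777) → (166.8497,13.5135). Open path.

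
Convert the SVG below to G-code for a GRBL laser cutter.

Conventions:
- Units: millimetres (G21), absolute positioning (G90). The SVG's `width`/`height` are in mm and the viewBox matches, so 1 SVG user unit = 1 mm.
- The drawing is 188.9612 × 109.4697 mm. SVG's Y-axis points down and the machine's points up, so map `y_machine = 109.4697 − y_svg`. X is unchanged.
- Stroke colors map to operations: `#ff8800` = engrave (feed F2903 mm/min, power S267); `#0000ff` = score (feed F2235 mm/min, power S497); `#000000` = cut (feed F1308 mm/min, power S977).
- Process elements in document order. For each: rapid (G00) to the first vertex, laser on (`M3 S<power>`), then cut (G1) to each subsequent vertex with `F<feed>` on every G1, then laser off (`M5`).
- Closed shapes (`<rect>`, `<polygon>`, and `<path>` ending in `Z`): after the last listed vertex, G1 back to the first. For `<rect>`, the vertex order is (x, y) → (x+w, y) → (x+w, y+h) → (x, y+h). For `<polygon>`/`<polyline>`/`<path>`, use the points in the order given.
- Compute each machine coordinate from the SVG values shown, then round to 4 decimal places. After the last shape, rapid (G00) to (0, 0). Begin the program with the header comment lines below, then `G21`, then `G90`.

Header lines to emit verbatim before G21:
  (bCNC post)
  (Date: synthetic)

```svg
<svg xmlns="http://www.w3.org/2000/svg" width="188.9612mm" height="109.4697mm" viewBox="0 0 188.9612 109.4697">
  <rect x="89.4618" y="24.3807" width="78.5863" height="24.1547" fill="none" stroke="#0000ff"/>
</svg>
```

(bCNC post)
(Date: synthetic)
G21
G90
G00 X89.4618 Y85.0890
M3 S497
G1 X168.0481 Y85.0890 F2235
G1 X168.0481 Y60.9343 F2235
G1 X89.4618 Y60.9343 F2235
G1 X89.4618 Y85.0890 F2235
M5
G00 X0.0000 Y0.0000

viewBox `0 0 188.9612 109.4697` with mm width/height → 1 unit = 1 mm. Flip: y_m = 109.4697 − y_svg.

**Shape 1** — `<rect>` rectangle, stroke `#0000ff` → score (S497, F2235). Machine vertices: (89.4618,85.0890) → (168.0481,85.0890) → (168.0481,60.9343) → (89.4618,60.9343) → (89.4618,85.0890). Closed: final G1 returns to the first vertex.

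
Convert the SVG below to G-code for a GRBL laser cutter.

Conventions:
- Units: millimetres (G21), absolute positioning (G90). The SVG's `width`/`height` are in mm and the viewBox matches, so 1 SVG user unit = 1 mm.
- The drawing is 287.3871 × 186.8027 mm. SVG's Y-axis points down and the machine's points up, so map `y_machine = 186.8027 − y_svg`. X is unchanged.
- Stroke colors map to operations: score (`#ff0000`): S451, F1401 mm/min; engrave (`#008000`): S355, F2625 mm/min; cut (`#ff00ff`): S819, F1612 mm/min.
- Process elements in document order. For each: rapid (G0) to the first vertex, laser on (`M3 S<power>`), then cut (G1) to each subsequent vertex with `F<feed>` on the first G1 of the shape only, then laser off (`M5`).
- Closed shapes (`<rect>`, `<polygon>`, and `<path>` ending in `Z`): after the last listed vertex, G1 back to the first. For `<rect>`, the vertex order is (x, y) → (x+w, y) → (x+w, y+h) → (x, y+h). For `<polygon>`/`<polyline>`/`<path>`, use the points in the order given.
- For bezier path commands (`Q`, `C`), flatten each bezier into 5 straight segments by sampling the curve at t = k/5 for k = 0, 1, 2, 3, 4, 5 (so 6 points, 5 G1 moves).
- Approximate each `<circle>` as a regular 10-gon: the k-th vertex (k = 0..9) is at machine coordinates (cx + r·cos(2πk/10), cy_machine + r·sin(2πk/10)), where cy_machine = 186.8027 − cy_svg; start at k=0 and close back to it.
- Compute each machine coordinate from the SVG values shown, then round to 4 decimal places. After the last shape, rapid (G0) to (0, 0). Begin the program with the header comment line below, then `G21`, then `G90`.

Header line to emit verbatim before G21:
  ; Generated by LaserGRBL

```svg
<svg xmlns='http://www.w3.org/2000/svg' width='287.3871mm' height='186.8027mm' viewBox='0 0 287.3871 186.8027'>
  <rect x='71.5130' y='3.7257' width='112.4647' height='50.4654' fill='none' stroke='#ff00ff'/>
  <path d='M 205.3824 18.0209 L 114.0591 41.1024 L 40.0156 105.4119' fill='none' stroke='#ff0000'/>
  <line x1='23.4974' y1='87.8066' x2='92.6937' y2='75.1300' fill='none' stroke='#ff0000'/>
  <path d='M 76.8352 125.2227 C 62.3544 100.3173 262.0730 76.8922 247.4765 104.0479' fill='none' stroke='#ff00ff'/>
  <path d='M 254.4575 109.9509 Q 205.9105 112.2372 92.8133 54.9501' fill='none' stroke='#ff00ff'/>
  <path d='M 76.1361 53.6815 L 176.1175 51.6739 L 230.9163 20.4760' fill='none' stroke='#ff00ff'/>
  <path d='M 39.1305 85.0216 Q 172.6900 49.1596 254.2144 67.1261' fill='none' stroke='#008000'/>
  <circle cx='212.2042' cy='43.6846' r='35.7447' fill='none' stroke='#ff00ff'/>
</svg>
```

; Generated by LaserGRBL
G21
G90
G0 X71.5130 Y183.0770
M3 S819
G1 X183.9777 Y183.0770 F1612
G1 X183.9777 Y132.6116
G1 X71.5130 Y132.6116
G1 X71.5130 Y183.0770
M5
G0 X205.3824 Y168.7818
M3 S451
G1 X114.0591 Y145.7003 F1401
G1 X40.0156 Y81.3908
M5
G0 X23.4974 Y98.9961
M3 S451
G1 X92.6937 Y111.6727 F1401
M5
G0 X76.8352 Y61.5800
M3 S819
G1 X90.4225 Y75.9528 F1612
G1 X134.8490 Y87.6135
G1 X189.5460 Y94.2053
G1 X233.9447 Y93.3713
G1 X247.4765 Y82.7548
M5
G0 X254.4575 Y76.8518
M3 S819
G1 X232.4567 Y78.3202 F1612
G1 X205.2919 Y84.5545
G1 X172.9630 Y95.5547
G1 X135.4702 Y111.3207
G1 X92.8133 Y131.8526
M5
G0 X76.1361 Y133.1212
M3 S819
G1 X176.1175 Y135.1288 F1612
G1 X230.9163 Y166.3267
M5
G0 X39.1305 Y101.7811
M3 S355
G1 X90.4729 Y113.9728 F2625
G1 X137.6525 Y121.8581
G1 X180.6693 Y125.4372
G1 X219.5232 Y124.7101
G1 X254.2144 Y119.6766
M5
G0 X247.9489 Y143.1181
M3 S819
G1 X241.1223 Y164.1283 F1612
G1 X223.2499 Y177.1133
G1 X201.1585 Y177.1133
G1 X183.2861 Y164.1283
G1 X176.4595 Y143.1181
G1 X183.2861 Y122.1079
G1 X201.1585 Y109.1229
G1 X223.2499 Y109.1229
G1 X241.1223 Y122.1079
G1 X247.9489 Y143.1181
M5
G0 X0.0000 Y0.0000

1 u = 1 mm; y_m = 186.8027 − y.

[1] `<rect>` rectangle, #ff00ff→cut S819 F1612: (71.5130,183.0770) → (183.9777,183.0770) → (183.9777,132.6116) → (71.5130,132.6116) → (71.5130,183.0770) (closed)

[2] `<path>` open polyline, #ff0000→score S451 F1401: (205.3824,168.7818) → (114.0591,145.7003) → (40.0156,81.3908)

[3] `<line>` line segment, #ff0000→score S451 F1401: (23.4974,98.9961) → (92.6937,111.6727)

[4] `<path>` cubic bezier, #ff00ff→cut S819 F1612: (76.8352,61.5800) → (90.4225,75.9528) → (134.8490,87.6135) → (189.5460,94.2053) → (233.9447,93.3713) → (247.4765,82.7548)

[5] `<path>` quadratic bezier, #ff00ff→cut S819 F1612: (254.4575,76.8518) → (232.4567,78.3202) → (205.2919,84.5545) → (172.9630,95.5547) → (135.4702,111.3207) → (92.8133,131.8526)

[6] `<path>` open polyline, #ff00ff→cut S819 F1612: (76.1361,133.1212) → (176.1175,135.1288) → (230.9163,166.3267)

[7] `<path>` quadratic bezier, #008000→engrave S355 F2625: (39.1305,101.7811) → (90.4729,113.9728) → (137.6525,121.8581) → (180.6693,125.4372) → (219.5232,124.7101) → (254.2144,119.6766)

[8] `<circle>` circle, #ff00ff→cut S819 F1612: (247.9489,143.1181) → (241.1223,164.1283) → (223.2499,177.1133) → (201.1585,177.1133) → (183.2861,164.1283) → (176.4595,143.1181) → (183.2861,122.1079) → (201.1585,109.1229) → (223.2499,109.1229) → (241.1223,122.1079) → (247.9489,143.1181) (closed)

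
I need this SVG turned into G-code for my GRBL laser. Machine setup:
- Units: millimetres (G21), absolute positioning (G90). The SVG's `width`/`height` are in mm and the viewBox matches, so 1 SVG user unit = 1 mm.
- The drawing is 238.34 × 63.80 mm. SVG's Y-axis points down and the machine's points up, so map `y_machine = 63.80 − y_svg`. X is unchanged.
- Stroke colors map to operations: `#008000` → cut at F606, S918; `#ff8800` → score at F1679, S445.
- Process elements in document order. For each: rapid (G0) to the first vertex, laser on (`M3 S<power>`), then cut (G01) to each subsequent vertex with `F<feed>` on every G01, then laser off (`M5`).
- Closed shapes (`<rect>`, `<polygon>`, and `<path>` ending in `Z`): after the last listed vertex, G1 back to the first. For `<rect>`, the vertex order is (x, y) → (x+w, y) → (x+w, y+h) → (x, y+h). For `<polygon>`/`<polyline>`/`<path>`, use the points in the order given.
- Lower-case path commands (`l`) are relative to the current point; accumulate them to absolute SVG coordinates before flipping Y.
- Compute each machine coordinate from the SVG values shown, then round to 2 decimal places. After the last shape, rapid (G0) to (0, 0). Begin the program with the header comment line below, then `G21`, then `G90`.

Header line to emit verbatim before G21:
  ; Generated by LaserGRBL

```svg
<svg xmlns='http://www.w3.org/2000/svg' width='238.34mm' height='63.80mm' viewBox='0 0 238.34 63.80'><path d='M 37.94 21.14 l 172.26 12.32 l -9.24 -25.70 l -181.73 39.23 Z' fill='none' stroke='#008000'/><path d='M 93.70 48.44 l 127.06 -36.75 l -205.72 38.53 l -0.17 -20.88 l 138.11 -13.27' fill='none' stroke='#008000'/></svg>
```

Since the viewBox matches the mm dimensions, user units are millimetres directly. The only transform is the Y-flip y_m = 63.80 − y_svg.

Shape 1 is a closed polygon drawn with `<path>`. Its stroke #008000 means cut at S918, F606. After flipping Y the toolpath is (37.94,42.66) → (210.20,30.34) → (200.96,56.04) → (19.23,16.81) → (37.94,42.66), returning to the start.

Shape 2 is a open polyline drawn with `<path>`. Its stroke #008000 means cut at S918, F606. After flipping Y the toolpath is (93.70,15.36) → (220.76,52.11) → (15.04,13.58) → (14.87,34.46) → (152.98,47.73).

; Generated by LaserGRBL
G21
G90
G0 X37.94 Y42.66
M3 S918
G01 X210.20 Y30.34 F606
G01 X200.96 Y56.04 F606
G01 X19.23 Y16.81 F606
G01 X37.94 Y42.66 F606
M5
G0 X93.70 Y15.36
M3 S918
G01 X220.76 Y52.11 F606
G01 X15.04 Y13.58 F606
G01 X14.87 Y34.46 F606
G01 X152.98 Y47.73 F606
M5
G0 X0.00 Y0.00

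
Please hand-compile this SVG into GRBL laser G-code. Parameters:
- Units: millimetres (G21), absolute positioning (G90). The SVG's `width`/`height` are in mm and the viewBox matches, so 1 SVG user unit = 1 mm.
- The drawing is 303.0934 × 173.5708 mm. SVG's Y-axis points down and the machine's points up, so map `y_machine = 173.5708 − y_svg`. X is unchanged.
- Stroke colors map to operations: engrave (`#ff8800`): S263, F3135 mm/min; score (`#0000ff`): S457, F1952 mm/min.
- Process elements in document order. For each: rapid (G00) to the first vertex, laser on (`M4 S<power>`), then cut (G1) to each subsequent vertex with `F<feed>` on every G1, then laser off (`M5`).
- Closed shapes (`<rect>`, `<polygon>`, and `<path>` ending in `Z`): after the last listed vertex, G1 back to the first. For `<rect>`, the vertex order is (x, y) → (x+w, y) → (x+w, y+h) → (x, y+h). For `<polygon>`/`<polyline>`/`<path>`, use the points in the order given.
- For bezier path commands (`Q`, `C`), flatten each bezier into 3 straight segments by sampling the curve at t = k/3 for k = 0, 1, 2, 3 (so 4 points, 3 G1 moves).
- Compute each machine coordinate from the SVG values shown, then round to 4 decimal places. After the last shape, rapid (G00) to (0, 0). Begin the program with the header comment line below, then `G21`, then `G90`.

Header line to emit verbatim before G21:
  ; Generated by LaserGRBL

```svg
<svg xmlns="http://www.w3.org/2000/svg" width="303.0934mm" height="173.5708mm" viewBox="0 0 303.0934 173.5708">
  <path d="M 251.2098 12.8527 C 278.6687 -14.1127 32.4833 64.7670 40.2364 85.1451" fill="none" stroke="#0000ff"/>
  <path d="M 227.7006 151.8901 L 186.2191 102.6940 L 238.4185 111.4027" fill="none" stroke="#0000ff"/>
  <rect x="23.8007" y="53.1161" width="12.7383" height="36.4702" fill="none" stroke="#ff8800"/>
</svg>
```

Since the viewBox matches the mm dimensions, user units are millimetres directly. The only transform is the Y-flip y_m = 173.5708 − y_svg.

Shape 1 is a cubic bezier drawn with `<path>`. Its stroke #0000ff means score at S457, F1952. After flipping Y the toolpath is (251.2098,160.7181) → (206.9940,158.4887) → (97.5894,122.2174) → (40.2364,88.4257).

Shape 2 is a open polyline drawn with `<path>`. Its stroke #0000ff means score at S457, F1952. After flipping Y the toolpath is (227.7006,21.6807) → (186.2191,70.8768) → (238.4185,62.1681).

Shape 3 is a rectangle drawn with `<rect>`. Its stroke #ff8800 means engrave at S263, F3135. After flipping Y the toolpath is (23.8007,120.4547) → (36.5390,120.4547) → (36.5390,83.9845) → (23.8007,83.9845) → (23.8007,120.4547), returning to the start.

; Generated by LaserGRBL
G21
G90
G00 X251.2098 Y160.7181
M4 S457
G1 X206.9940 Y158.4887 F1952
G1 X97.5894 Y122.2174 F1952
G1 X40.2364 Y88.4257 F1952
M5
G00 X227.7006 Y21.6807
M4 S457
G1 X186.2191 Y70.8768 F1952
G1 X238.4185 Y62.1681 F1952
M5
G00 X23.8007 Y120.4547
M4 S263
G1 X36.5390 Y120.4547 F3135
G1 X36.5390 Y83.9845 F3135
G1 X23.8007 Y83.9845 F3135
G1 X23.8007 Y120.4547 F3135
M5
G00 X0.0000 Y0.0000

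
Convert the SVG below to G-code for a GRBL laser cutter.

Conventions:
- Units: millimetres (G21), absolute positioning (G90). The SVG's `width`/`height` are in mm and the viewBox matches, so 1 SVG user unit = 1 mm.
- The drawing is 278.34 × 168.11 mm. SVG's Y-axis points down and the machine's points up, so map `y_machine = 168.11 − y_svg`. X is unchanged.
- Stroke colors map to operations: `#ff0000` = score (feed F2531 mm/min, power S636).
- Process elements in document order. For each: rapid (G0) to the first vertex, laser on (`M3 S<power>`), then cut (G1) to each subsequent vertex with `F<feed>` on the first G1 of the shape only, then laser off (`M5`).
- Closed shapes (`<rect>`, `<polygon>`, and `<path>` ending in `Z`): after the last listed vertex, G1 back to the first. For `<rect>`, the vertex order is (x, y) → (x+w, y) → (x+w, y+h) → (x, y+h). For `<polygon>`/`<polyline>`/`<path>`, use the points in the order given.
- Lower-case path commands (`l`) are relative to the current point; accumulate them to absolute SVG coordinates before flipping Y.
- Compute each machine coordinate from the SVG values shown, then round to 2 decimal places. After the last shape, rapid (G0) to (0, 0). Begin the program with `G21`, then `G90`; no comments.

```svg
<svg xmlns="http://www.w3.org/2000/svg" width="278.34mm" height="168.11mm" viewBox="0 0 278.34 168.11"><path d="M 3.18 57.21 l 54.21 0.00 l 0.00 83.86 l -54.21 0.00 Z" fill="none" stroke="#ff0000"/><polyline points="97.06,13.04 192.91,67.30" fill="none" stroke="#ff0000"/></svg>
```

1 u = 1 mm; y_m = 168.11 − y.

[1] `<path>` rectangle, #ff0000→score S636 F2531: (3.18,110.90) → (57.39,110.90) → (57.39,27.04) → (3.18,27.04) → (3.18,110.90) (closed)

[2] `<polyline>` line segment, #ff0000→score S636 F2531: (97.06,155.07) → (192.91,100.81)

G21
G90
G0 X3.18 Y110.90
M3 S636
G1 X57.39 Y110.90 F2531
G1 X57.39 Y27.04
G1 X3.18 Y27.04
G1 X3.18 Y110.90
M5
G0 X97.06 Y155.07
M3 S636
G1 X192.91 Y100.81 F2531
M5
G0 X0.00 Y0.00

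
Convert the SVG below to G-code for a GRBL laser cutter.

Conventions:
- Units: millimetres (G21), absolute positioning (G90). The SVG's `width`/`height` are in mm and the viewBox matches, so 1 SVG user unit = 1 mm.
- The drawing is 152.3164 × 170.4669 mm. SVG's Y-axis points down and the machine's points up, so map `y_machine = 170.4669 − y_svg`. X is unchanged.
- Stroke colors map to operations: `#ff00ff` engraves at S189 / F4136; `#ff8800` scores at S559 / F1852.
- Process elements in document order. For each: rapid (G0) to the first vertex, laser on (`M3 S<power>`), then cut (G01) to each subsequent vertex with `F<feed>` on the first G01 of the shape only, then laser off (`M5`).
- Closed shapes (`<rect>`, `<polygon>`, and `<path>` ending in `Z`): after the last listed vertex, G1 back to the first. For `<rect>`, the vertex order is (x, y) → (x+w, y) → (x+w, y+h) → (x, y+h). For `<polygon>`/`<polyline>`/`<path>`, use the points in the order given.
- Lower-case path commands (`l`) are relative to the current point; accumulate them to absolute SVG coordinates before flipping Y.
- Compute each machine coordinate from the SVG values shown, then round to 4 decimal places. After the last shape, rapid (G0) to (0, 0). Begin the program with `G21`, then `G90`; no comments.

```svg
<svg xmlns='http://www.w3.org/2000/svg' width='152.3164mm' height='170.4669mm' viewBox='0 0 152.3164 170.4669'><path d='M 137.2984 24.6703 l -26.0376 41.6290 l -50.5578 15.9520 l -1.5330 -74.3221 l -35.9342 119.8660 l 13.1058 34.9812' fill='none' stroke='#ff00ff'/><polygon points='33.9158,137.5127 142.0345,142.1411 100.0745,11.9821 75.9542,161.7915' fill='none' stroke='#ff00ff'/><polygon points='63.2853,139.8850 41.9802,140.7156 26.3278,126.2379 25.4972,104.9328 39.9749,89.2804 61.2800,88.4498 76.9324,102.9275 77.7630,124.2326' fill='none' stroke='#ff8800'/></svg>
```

G21
G90
G0 X137.2984 Y145.7966
M3 S189
G01 X111.2608 Y104.1676 F4136
G01 X60.7030 Y88.2156
G01 X59.1700 Y162.5377
G01 X23.2358 Y42.6717
G01 X36.3416 Y7.6905
M5
G0 X33.9158 Y32.9542
M3 S189
G01 X142.0345 Y28.3258 F4136
G01 X100.0745 Y158.4848
G01 X75.9542 Y8.6754
G01 X33.9158 Y32.9542
M5
G0 X63.2853 Y30.5819
M3 S559
G01 X41.9802 Y29.7513 F1852
G01 X26.3278 Y44.2290
G01 X25.4972 Y65.5341
G01 X39.9749 Y81.1865
G01 X61.2800 Y82.0171
G01 X76.9324 Y67.5394
G01 X77.7630 Y46.2343
G01 X63.2853 Y30.5819
M5
G0 X0.0000 Y0.0000

1 u = 1 mm; y_m = 170.4669 − y.

[1] `<path>` open polyline, #ff00ff→engrave S189 F4136: (137.2984,145.7966) → (111.2608,104.1676) → (60.7030,88.2156) → (59.1700,162.5377) → (23.2358,42.6717) → (36.3416,7.6905)

[2] `<polygon>` closed polygon, #ff00ff→engrave S189 F4136: (33.9158,32.9542) → (142.0345,28.3258) → (100.0745,158.4848) → (75.9542,8.6754) → (33.9158,32.9542) (closed)

[3] `<polygon>` regular polygon, #ff8800→score S559 F1852: (63.2853,30.5819) → (41.9802,29.7513) → (26.3278,44.2290) → (25.4972,65.5341) → (39.9749,81.1865) → (61.2800,82.0171) → (76.9324,67.5394) → (77.7630,46.2343) → (63.2853,30.5819) (closed)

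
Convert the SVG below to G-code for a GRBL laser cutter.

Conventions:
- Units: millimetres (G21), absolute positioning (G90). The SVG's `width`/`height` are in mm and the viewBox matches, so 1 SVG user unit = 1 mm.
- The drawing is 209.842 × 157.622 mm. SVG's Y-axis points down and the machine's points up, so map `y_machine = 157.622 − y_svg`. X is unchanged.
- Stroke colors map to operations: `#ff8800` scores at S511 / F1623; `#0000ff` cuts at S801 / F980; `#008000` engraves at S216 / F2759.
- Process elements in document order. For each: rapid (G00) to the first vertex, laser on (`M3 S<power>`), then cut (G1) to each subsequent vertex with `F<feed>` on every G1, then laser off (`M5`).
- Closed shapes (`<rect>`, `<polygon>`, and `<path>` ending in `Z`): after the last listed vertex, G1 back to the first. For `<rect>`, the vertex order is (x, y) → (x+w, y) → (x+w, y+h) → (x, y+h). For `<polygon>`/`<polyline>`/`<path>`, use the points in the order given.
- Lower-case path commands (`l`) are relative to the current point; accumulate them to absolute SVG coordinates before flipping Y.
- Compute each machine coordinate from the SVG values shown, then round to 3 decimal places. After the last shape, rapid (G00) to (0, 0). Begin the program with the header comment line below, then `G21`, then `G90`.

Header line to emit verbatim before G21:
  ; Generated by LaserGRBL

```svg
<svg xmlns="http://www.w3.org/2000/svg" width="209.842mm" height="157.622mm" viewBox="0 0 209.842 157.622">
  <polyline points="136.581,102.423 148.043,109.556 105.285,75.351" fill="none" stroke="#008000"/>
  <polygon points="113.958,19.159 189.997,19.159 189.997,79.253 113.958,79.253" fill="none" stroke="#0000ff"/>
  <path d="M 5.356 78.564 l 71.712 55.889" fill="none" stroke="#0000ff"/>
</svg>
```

; Generated by LaserGRBL
G21
G90
G00 X136.581 Y55.199
M3 S216
G1 X148.043 Y48.066 F2759
G1 X105.285 Y82.271 F2759
M5
G00 X113.958 Y138.463
M3 S801
G1 X189.997 Y138.463 F980
G1 X189.997 Y78.369 F980
G1 X113.958 Y78.369 F980
G1 X113.958 Y138.463 F980
M5
G00 X5.356 Y79.058
M3 S801
G1 X77.068 Y23.169 F980
M5
G00 X0.000 Y0.000

1 u = 1 mm; y_m = 157.622 − y.

[1] `<polyline>` open polyline, #008000→engrave S216 F2759: (136.581,55.199) → (148.043,48.066) → (105.285,82.271)

[2] `<polygon>` rectangle, #0000ff→cut S801 F980: (113.958,138.463) → (189.997,138.463) → (189.997,78.369) → (113.958,78.369) → (113.958,138.463) (closed)

[3] `<path>` line segment, #0000ff→cut S801 F980: (5.356,79.058) → (77.068,23.169)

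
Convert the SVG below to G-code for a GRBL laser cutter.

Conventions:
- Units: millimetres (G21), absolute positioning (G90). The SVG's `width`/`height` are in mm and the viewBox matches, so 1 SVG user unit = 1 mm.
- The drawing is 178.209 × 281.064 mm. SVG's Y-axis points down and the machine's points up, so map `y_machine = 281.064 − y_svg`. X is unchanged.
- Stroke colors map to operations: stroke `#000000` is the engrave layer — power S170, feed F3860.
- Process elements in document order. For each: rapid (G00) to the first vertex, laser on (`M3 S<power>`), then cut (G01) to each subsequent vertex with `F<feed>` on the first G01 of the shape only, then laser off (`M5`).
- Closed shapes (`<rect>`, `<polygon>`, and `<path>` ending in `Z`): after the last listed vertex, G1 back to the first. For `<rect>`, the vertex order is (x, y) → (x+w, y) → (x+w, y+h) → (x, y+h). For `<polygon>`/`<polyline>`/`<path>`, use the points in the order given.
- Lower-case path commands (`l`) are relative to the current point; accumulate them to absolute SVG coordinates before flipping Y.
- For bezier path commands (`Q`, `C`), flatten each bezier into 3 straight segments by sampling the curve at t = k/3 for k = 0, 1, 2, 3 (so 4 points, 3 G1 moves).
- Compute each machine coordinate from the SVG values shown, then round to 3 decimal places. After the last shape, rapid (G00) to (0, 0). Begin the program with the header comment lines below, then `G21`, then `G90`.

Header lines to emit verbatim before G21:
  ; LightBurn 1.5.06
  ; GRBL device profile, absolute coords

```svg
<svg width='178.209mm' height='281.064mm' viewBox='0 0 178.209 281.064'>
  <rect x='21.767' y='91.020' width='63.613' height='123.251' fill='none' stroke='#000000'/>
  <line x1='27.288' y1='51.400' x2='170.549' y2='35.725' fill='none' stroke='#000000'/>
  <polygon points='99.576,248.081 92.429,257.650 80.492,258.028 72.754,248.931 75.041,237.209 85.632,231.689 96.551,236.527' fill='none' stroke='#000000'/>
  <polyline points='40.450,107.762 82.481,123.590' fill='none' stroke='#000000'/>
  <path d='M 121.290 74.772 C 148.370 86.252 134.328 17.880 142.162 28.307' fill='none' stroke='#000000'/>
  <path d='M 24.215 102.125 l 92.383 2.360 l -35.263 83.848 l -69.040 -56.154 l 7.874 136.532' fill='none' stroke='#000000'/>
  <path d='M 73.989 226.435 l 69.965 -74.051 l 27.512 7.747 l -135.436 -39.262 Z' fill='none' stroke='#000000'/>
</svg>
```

; LightBurn 1.5.06
; GRBL device profile, absolute coords
G21
G90
G00 X21.767 Y190.044
M3 S170
G01 X85.380 Y190.044 F3860
G01 X85.380 Y66.793
G01 X21.767 Y66.793
G01 X21.767 Y190.044
M5
G00 X27.288 Y229.664
M3 S170
G01 X170.549 Y245.339 F3860
M5
G00 X99.576 Y32.983
M3 S170
G01 X92.429 Y23.414 F3860
G01 X80.492 Y23.036
G01 X72.754 Y32.133
G01 X75.041 Y43.855
G01 X85.632 Y49.375
G01 X96.551 Y44.537
G01 X99.576 Y32.983
M5
G00 X40.450 Y173.302
M3 S170
G01 X82.481 Y157.474 F3860
M5
G00 X121.290 Y206.292
M3 S170
G01 X136.996 Y215.553 F3860
G01 X139.287 Y242.794
G01 X142.162 Y252.757
M5
G00 X24.215 Y178.939
M3 S170
G01 X116.598 Y176.579 F3860
G01 X81.335 Y92.731
G01 X12.295 Y148.885
G01 X20.169 Y12.353
M5
G00 X73.989 Y54.629
M3 S170
G01 X143.954 Y128.680 F3860
G01 X171.466 Y120.933
G01 X36.030 Y160.195
G01 X73.989 Y54.629
M5
G00 X0.000 Y0.000

Since the viewBox matches the mm dimensions, user units are millimetres directly. The only transform is the Y-flip y_m = 281.064 − y_svg.

Shape 1 is a rectangle drawn with `<rect>`. Its stroke #000000 means engrave at S170, F3860. After flipping Y the toolpath is (21.767,190.044) → (85.380,190.044) → (85.380,66.793) → (21.767,66.793) → (21.767,190.044), returning to the start.

Shape 2 is a line segment drawn with `<line>`. Its stroke #000000 means engrave at S170, F3860. After flipping Y the toolpath is (27.288,229.664) → (170.549,245.339).

Shape 3 is a regular polygon drawn with `<polygon>`. Its stroke #000000 means engrave at S170, F3860. After flipping Y the toolpath is (99.576,32.983) → (92.429,23.414) → (80.492,23.036) → (72.754,32.133) → (75.041,43.855) → (85.632,49.375) → (96.551,44.537) → (99.576,32.983), returning to the start.

Shape 4 is a line segment drawn with `<polyline>`. Its stroke #000000 means engrave at S170, F3860. After flipping Y the toolpath is (40.450,173.302) → (82.481,157.474).

Shape 5 is a cubic bezier drawn with `<path>`. Its stroke #000000 means engrave at S170, F3860. After flipping Y the toolpath is (121.290,206.292) → (136.996,215.553) → (139.287,242.794) → (142.162,252.757).

Shape 6 is a open polyline drawn with `<path>`. Its stroke #000000 means engrave at S170, F3860. After flipping Y the toolpath is (24.215,178.939) → (116.598,176.579) → (81.335,92.731) → (12.295,148.885) → (20.169,12.353).

Shape 7 is a closed polygon drawn with `<path>`. Its stroke #000000 means engrave at S170, F3860. After flipping Y the toolpath is (73.989,54.629) → (143.954,128.680) → (171.466,120.933) → (36.030,160.195) → (73.989,54.629), returning to the start.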